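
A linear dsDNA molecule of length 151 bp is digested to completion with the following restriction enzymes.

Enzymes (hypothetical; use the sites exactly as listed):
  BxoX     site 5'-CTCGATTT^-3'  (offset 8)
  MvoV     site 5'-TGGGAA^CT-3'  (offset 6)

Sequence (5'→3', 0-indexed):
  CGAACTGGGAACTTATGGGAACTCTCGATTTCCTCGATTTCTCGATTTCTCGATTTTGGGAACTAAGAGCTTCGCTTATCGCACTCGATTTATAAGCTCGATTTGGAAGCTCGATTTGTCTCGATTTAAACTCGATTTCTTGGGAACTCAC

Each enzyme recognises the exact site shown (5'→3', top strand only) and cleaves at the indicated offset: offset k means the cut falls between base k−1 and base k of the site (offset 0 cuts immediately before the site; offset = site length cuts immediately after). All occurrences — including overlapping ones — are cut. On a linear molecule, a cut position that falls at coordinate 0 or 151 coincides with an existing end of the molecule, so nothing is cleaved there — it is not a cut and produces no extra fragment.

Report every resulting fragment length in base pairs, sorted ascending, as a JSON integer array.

Scan for sites:
  BxoX CTCGATTT/8: at [23, 32, 40, 48, 83, 96, 109, 119, 130] ⇒ [31, 40, 48, 56, 91, 104, 117, 127, 138]
  MvoV TGGGAACT/6: at [5, 15, 56, 140] ⇒ [11, 21, 62, 146]

All cut coordinates (distinct, sorted): [11, 21, 31, 40, 48, 56, 62, 91, 104, 117, 127, 138, 146]

Fragments:
  [0,11): 11 bp
  [11,21): 10 bp
  [21,31): 10 bp
  [31,40): 9 bp
  [40,48): 8 bp
  [48,56): 8 bp
  [56,62): 6 bp
  [62,91): 29 bp
  [91,104): 13 bp
  [104,117): 13 bp
  [117,127): 10 bp
  [127,138): 11 bp
  [138,146): 8 bp
  [146,151): 5 bp

[5,6,8,8,8,9,10,10,10,11,11,13,13,29]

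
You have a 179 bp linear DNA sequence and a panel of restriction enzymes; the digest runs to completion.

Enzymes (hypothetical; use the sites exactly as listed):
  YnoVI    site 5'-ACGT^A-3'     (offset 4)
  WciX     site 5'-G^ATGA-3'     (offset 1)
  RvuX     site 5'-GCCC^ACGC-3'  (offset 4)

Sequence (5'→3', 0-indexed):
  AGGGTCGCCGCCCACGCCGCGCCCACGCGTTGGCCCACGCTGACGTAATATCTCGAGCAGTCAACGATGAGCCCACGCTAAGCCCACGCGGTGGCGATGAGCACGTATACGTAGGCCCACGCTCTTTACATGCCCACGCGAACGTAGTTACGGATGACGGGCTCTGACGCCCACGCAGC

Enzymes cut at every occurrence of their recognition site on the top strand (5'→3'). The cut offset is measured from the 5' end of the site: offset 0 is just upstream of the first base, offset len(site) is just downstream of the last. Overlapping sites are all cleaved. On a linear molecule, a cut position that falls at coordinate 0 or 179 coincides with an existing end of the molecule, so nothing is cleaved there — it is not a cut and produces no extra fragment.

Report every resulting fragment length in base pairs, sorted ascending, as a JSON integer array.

[6,6,7,8,8,10,10,10,11,11,11,12,13,17,19,20]

Per-enzyme occurrences:
  YnoVI (ACGTA, off=4): starts [42, 102, 108, 141] → cuts [46, 106, 112, 145]
  WciX (GATGA, off=1): starts [65, 95, 152] → cuts [66, 96, 153]
  RvuX (GCCCACGC, off=4): starts [9, 20, 32, 70, 81, 114, 131, 168] → cuts [13, 24, 36, 74, 85, 118, 135, 172]

Pooled cuts: [13, 24, 36, 46, 66, 74, 85, 96, 106, 112, 118, 135, 145, 153, 172]

Fragments:
  [0,13): 13 bp
  [13,24): 11 bp
  [24,36): 12 bp
  [36,46): 10 bp
  [46,66): 20 bp
  [66,74): 8 bp
  [74,85): 11 bp
  [85,96): 11 bp
  [96,106): 10 bp
  [106,112): 6 bp
  [112,118): 6 bp
  [118,135): 17 bp
  [135,145): 10 bp
  [145,153): 8 bp
  [153,172): 19 bp
  [172,179): 7 bp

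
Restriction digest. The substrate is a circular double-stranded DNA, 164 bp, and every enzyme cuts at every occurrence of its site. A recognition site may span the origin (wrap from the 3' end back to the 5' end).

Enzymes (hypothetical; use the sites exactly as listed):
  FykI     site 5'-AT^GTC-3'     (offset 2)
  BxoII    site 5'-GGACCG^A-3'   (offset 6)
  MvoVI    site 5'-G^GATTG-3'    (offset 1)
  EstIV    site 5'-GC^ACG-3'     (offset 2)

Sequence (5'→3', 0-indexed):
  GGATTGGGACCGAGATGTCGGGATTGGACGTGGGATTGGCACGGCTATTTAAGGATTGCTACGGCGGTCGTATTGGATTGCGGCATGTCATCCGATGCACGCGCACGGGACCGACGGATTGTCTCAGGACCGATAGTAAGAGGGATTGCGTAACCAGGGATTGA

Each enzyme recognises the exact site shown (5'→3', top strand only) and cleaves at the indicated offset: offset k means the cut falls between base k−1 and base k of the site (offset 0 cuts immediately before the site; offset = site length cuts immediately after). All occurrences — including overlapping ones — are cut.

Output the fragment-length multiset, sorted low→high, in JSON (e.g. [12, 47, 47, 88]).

[3,4,5,6,7,7,9,11,11,11,12,12,13,15,16,22]

Site scan:
  FykI ATGTC/2: at [14, 84] ⇒ [16, 86]
  BxoII GGACCGA/6: at [6, 107, 126] ⇒ [12, 113, 132]
  MvoVI GGATTG/1: at [0, 20, 32, 52, 74, 115, 142, 157] ⇒ [1, 21, 33, 53, 75, 116, 143, 158]
  EstIV GCACG/2: at [38, 96, 102] ⇒ [40, 98, 104]

Pooled cuts: [1, 12, 16, 21, 33, 40, 53, 75, 86, 98, 104, 113, 116, 132, 143, 158]

Fragment lengths:
  1→12: 11 bp
  12→16: 4 bp
  16→21: 5 bp
  21→33: 12 bp
  33→40: 7 bp
  40→53: 13 bp
  53→75: 22 bp
  75→86: 11 bp
  86→98: 12 bp
  98→104: 6 bp
  104→113: 9 bp
  113→116: 3 bp
  116→132: 16 bp
  132→143: 11 bp
  143→158: 15 bp
  158→1 (wrap): 164-158+1 = 7 bp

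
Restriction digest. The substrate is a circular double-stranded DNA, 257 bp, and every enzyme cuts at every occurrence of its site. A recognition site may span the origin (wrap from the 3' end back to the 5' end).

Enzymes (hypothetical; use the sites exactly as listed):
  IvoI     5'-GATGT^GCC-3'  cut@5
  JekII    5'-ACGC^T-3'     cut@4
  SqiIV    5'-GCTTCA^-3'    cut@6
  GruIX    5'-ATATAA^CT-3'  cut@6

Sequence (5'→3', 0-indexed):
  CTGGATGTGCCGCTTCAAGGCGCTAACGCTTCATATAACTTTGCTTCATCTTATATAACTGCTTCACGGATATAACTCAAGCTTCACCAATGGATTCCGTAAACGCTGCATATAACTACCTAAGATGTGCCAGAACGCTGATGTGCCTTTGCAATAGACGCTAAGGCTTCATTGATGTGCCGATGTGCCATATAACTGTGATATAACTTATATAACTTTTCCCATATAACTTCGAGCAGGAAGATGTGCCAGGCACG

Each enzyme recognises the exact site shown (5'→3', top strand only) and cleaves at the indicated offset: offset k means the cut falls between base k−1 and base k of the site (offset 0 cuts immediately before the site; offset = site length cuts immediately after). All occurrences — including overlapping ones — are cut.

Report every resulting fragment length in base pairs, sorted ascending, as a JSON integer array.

Scan for sites:
  IvoI (GATGTGCC, off=5): starts [3, 123, 139, 173, 181, 242] → cuts [8, 128, 144, 178, 186, 247]
  JekII (ACGCT, off=4): starts [25, 102, 134, 157, 254] → cuts [1, 29, 106, 138, 161]
  SqiIV (GCTTCA, off=6): starts [11, 27, 42, 60, 80, 165] → cuts [17, 33, 48, 66, 86, 171]
  GruIX (ATATAACT, off=6): starts [32, 52, 69, 109, 189, 200, 209, 223] → cuts [38, 58, 75, 115, 195, 206, 215, 229]

Pooled cuts: [1, 8, 17, 29, 33, 38, 48, 58, 66, 75, 86, 106, 115, 128, 138, 144, 161, 171, 178, 186, 195, 206, 215, 229, 247]

Fragments:
  1→8: 7 bp
  8→17: 9 bp
  17→29: 12 bp
  29→33: 4 bp
  33→38: 5 bp
  38→48: 10 bp
  48→58: 10 bp
  58→66: 8 bp
  66→75: 9 bp
  75→86: 11 bp
  86→106: 20 bp
  106→115: 9 bp
  115→128: 13 bp
  128→138: 10 bp
  138→144: 6 bp
  144→161: 17 bp
  161→171: 10 bp
  171→178: 7 bp
  178→186: 8 bp
  186→195: 9 bp
  195→206: 11 bp
  206→215: 9 bp
  215→229: 14 bp
  229→247: 18 bp
  247→1 (wrap): 257-247+1 = 11 bp

[4,5,6,7,7,8,8,9,9,9,9,9,10,10,10,10,11,11,11,12,13,14,17,18,20]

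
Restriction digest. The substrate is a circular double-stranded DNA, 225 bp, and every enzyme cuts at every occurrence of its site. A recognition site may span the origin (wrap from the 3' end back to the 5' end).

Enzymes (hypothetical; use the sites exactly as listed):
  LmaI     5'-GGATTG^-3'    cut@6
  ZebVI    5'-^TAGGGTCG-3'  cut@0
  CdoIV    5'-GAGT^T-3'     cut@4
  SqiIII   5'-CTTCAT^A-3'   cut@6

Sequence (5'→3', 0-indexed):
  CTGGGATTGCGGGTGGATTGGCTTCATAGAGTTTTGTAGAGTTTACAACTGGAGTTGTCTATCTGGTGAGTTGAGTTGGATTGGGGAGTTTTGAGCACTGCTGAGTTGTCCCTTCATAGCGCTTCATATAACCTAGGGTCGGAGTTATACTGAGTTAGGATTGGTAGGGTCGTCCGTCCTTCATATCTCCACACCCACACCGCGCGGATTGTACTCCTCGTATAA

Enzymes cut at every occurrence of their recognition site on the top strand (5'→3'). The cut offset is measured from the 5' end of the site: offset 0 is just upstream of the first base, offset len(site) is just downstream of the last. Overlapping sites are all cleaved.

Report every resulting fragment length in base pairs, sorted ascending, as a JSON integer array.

Per-enzyme occurrences:
  LmaI (GGATTG, off=6): starts [3, 14, 77, 157, 205] → cuts [9, 20, 83, 163, 211]
  ZebVI (TAGGGTCG, off=0): starts [133, 164] → cuts [133, 164]
  CdoIV (GAGTT, off=4): starts [28, 38, 51, 67, 72, 85, 102, 141, 151] → cuts [32, 42, 55, 71, 76, 89, 106, 145, 155]
  SqiIII (CTTCATA, off=6): starts [21, 111, 121, 178] → cuts [27, 117, 127, 184]

All cut coordinates (distinct, sorted): [9, 20, 27, 32, 42, 55, 71, 76, 83, 89, 106, 117, 127, 133, 145, 155, 163, 164, 184, 211]

Fragments:
  9→20: 11 bp
  20→27: 7 bp
  27→32: 5 bp
  32→42: 10 bp
  42→55: 13 bp
  55→71: 16 bp
  71→76: 5 bp
  76→83: 7 bp
  83→89: 6 bp
  89→106: 17 bp
  106→117: 11 bp
  117→127: 10 bp
  127→133: 6 bp
  133→145: 12 bp
  145→155: 10 bp
  155→163: 8 bp
  163→164: 1 bp
  164→184: 20 bp
  184→211: 27 bp
  211→9 (wrap): 225-211+9 = 23 bp

[1,5,5,6,6,7,7,8,10,10,10,11,11,12,13,16,17,20,23,27]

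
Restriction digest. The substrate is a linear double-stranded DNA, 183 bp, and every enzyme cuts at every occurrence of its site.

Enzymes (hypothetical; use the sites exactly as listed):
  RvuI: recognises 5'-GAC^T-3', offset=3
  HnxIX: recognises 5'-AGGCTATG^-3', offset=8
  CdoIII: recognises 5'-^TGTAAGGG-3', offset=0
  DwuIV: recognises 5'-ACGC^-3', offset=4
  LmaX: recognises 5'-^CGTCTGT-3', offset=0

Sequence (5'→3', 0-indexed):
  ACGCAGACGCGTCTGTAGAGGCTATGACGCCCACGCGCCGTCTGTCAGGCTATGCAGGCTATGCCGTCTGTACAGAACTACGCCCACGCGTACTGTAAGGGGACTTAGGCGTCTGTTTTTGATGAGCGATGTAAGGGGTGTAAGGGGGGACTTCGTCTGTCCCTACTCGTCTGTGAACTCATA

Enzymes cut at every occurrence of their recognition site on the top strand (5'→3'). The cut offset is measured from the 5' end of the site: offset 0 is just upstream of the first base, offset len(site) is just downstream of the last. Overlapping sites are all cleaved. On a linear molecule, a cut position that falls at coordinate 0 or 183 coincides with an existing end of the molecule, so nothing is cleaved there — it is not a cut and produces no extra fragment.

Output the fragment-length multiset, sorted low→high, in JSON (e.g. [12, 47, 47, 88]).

[1,1,2,2,4,4,4,5,5,6,6,9,9,11,13,14,16,16,16,19,20]

Per-enzyme occurrences:
  RvuI (GACT, off=3): starts [101, 148] → cuts [104, 151]
  HnxIX (AGGCTATG, off=8): starts [18, 46, 55] → cuts [26, 54, 63]
  CdoIII (TGTAAGGG, off=0): starts [93, 129, 138] → cuts [93, 129, 138]
  DwuIV (ACGC, off=4): starts [0, 6, 26, 32, 79, 85] → cuts [4, 10, 30, 36, 83, 89]
  LmaX (CGTCTGT, off=0): starts [9, 38, 64, 109, 153, 167] → cuts [9, 38, 64, 109, 153, 167]

All cut coordinates (distinct, sorted): [4, 9, 10, 26, 30, 36, 38, 54, 63, 64, 83, 89, 93, 104, 109, 129, 138, 151, 153, 167]

Fragments:
  [0,4): 4 bp
  [4,9): 5 bp
  [9,10): 1 bp
  [10,26): 16 bp
  [26,30): 4 bp
  [30,36): 6 bp
  [36,38): 2 bp
  [38,54): 16 bp
  [54,63): 9 bp
  [63,64): 1 bp
  [64,83): 19 bp
  [83,89): 6 bp
  [89,93): 4 bp
  [93,104): 11 bp
  [104,109): 5 bp
  [109,129): 20 bp
  [129,138): 9 bp
  [138,151): 13 bp
  [151,153): 2 bp
  [153,167): 14 bp
  [167,183): 16 bp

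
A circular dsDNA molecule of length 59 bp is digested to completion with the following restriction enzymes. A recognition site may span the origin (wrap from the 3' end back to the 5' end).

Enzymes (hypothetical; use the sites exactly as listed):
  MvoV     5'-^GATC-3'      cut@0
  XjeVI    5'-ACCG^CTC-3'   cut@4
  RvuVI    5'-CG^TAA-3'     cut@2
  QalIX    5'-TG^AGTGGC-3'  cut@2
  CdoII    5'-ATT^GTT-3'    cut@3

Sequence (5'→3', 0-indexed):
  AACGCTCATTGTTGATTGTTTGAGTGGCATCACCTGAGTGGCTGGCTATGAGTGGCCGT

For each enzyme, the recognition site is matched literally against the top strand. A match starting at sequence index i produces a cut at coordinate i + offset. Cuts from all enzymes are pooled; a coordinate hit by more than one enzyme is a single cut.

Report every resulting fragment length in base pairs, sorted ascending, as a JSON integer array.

Site scan:
  MvoV (GATC, off=0): no sites
  XjeVI (ACCGCTC, off=4): no sites
  RvuVI CGTAA/2: at [56] ⇒ [58]
  QalIX TGAGTGGC/2: at [20, 34, 48] ⇒ [22, 36, 50]
  CdoII ATTGTT/3: at [7, 14] ⇒ [10, 17]

All cut coordinates (distinct, sorted): [10, 17, 22, 36, 50, 58]

Fragment lengths:
  10→17: 7 bp
  17→22: 5 bp
  22→36: 14 bp
  36→50: 14 bp
  50→58: 8 bp
  58→10 (wrap): 59-58+10 = 11 bp

[5,7,8,11,14,14]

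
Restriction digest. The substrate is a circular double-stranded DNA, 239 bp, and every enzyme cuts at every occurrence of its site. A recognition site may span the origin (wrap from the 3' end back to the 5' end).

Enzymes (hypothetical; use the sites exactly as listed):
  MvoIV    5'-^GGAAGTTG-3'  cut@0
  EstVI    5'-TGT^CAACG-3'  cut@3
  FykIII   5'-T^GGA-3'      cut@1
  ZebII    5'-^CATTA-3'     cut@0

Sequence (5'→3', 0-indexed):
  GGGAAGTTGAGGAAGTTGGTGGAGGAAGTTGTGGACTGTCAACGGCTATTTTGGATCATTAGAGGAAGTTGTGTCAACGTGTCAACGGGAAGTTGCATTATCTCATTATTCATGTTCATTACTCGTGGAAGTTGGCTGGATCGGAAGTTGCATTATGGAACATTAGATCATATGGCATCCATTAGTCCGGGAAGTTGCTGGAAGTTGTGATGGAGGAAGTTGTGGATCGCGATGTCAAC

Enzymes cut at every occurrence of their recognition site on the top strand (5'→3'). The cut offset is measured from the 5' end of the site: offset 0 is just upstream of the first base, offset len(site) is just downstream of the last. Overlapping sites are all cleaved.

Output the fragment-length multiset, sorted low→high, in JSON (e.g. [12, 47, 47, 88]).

[3,3,4,4,5,5,5,6,7,7,8,8,8,8,9,9,9,10,10,10,10,11,11,12,12,13,13,19]

Per-enzyme occurrences:
  MvoIV (GGAAGTTG, off=0): starts [1, 10, 23, 63, 87, 126, 142, 189, 199, 214] → cuts [1, 10, 23, 63, 87, 126, 142, 189, 199, 214]
  EstVI (TGTCAACG, off=3): starts [36, 71, 79, 232] → cuts [39, 74, 82, 235]
  FykIII (TGGA, off=1): starts [19, 31, 51, 125, 136, 155, 198, 210, 222] → cuts [20, 32, 52, 126, 137, 156, 199, 211, 223]
  ZebII (CATTA, off=0): starts [56, 95, 103, 116, 150, 160, 179] → cuts [56, 95, 103, 116, 150, 160, 179]

Pooled cuts: [1, 10, 20, 23, 32, 39, 52, 56, 63, 74, 82, 87, 95, 103, 116, 126, 137, 142, 150, 156, 160, 179, 189, 199, 211, 214, 223, 235]

Fragment lengths:
  1→10: 9 bp
  10→20: 10 bp
  20→23: 3 bp
  23→32: 9 bp
  32→39: 7 bp
  39→52: 13 bp
  52→56: 4 bp
  56→63: 7 bp
  63→74: 11 bp
  74→82: 8 bp
  82→87: 5 bp
  87→95: 8 bp
  95→103: 8 bp
  103→116: 13 bp
  116→126: 10 bp
  126→137: 11 bp
  137→142: 5 bp
  142→150: 8 bp
  150→156: 6 bp
  156→160: 4 bp
  160→179: 19 bp
  179→189: 10 bp
  189→199: 10 bp
  199→211: 12 bp
  211→214: 3 bp
  214→223: 9 bp
  223→235: 12 bp
  235→1 (wrap): 239-235+1 = 5 bp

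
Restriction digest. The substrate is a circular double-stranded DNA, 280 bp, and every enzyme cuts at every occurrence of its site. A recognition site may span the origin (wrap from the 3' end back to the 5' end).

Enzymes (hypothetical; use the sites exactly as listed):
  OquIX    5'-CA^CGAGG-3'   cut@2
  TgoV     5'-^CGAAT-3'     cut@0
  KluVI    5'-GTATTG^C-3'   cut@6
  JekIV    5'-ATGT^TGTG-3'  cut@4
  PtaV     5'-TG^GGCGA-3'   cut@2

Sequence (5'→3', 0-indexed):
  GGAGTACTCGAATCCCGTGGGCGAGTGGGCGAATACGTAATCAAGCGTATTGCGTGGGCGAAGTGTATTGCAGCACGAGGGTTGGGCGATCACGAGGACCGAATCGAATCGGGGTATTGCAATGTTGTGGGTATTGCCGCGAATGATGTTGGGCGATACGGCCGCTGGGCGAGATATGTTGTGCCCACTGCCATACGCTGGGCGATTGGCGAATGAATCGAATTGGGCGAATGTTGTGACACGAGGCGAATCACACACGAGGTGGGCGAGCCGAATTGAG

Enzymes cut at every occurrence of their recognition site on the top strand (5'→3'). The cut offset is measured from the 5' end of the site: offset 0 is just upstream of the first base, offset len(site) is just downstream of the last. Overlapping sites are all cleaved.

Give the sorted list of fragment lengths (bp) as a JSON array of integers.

[2,2,3,4,5,5,5,6,7,7,7,7,7,7,8,8,9,9,9,11,11,11,12,12,14,15,16,17,21,23]

Per-enzyme occurrences:
  OquIX (CACGAGG, off=2): starts [73, 90, 239, 255] → cuts [75, 92, 241, 257]
  TgoV (CGAAT, off=0): starts [8, 29, 99, 104, 139, 209, 218, 227, 246, 271] → cuts [8, 29, 99, 104, 139, 209, 218, 227, 246, 271]
  KluVI (GTATTGC, off=6): starts [46, 64, 113, 130] → cuts [52, 70, 119, 136]
  JekIV (ATGTTGTG, off=4): starts [121, 175, 230] → cuts [125, 179, 234]
  PtaV (TGGGCGA, off=2): starts [17, 25, 54, 82, 149, 165, 198, 223, 262] → cuts [19, 27, 56, 84, 151, 167, 200, 225, 264]

Pooled cuts: [8, 19, 27, 29, 52, 56, 70, 75, 84, 92, 99, 104, 119, 125, 136, 139, 151, 167, 179, 200, 209, 218, 225, 227, 234, 241, 246, 257, 264, 271]

Fragments:
  8→19: 11 bp
  19→27: 8 bp
  27→29: 2 bp
  29→52: 23 bp
  52→56: 4 bp
  56→70: 14 bp
  70→75: 5 bp
  75→84: 9 bp
  84→92: 8 bp
  92→99: 7 bp
  99→104: 5 bp
  104→119: 15 bp
  119→125: 6 bp
  125→136: 11 bp
  136→139: 3 bp
  139→151: 12 bp
  151→167: 16 bp
  167→179: 12 bp
  179→200: 21 bp
  200→209: 9 bp
  209→218: 9 bp
  218→225: 7 bp
  225→227: 2 bp
  227→234: 7 bp
  234→241: 7 bp
  241→246: 5 bp
  246→257: 11 bp
  257→264: 7 bp
  264→271: 7 bp
  271→8 (wrap): 280-271+8 = 17 bp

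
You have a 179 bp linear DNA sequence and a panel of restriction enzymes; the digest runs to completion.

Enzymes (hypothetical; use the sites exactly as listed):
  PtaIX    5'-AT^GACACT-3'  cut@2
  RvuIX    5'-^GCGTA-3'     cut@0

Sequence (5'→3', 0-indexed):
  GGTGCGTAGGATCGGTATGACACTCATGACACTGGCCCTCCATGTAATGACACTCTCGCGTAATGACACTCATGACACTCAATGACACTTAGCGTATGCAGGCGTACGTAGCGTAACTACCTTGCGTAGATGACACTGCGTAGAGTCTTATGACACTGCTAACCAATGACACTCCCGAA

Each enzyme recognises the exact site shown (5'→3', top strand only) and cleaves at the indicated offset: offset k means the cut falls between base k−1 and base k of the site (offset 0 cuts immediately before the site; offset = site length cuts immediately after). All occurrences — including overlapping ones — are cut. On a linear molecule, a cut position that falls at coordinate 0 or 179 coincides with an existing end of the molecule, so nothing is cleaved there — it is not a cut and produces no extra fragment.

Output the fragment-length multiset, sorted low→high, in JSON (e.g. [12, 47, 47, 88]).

[3,6,7,8,8,9,9,9,9,10,10,12,13,14,15,16,21]

Per-enzyme occurrences:
  PtaIX ATGACACT/2: at [16, 25, 46, 62, 71, 81, 129, 149, 165] ⇒ [18, 27, 48, 64, 73, 83, 131, 151, 167]
  RvuIX GCGTA/0: at [3, 57, 91, 101, 110, 123, 137] ⇒ [3, 57, 91, 101, 110, 123, 137]

All cut coordinates (distinct, sorted): [3, 18, 27, 48, 57, 64, 73, 83, 91, 101, 110, 123, 131, 137, 151, 167]

Fragment lengths:
  [0,3): 3 bp
  [3,18): 15 bp
  [18,27): 9 bp
  [27,48): 21 bp
  [48,57): 9 bp
  [57,64): 7 bp
  [64,73): 9 bp
  [73,83): 10 bp
  [83,91): 8 bp
  [91,101): 10 bp
  [101,110): 9 bp
  [110,123): 13 bp
  [123,131): 8 bp
  [131,137): 6 bp
  [137,151): 14 bp
  [151,167): 16 bp
  [167,179): 12 bp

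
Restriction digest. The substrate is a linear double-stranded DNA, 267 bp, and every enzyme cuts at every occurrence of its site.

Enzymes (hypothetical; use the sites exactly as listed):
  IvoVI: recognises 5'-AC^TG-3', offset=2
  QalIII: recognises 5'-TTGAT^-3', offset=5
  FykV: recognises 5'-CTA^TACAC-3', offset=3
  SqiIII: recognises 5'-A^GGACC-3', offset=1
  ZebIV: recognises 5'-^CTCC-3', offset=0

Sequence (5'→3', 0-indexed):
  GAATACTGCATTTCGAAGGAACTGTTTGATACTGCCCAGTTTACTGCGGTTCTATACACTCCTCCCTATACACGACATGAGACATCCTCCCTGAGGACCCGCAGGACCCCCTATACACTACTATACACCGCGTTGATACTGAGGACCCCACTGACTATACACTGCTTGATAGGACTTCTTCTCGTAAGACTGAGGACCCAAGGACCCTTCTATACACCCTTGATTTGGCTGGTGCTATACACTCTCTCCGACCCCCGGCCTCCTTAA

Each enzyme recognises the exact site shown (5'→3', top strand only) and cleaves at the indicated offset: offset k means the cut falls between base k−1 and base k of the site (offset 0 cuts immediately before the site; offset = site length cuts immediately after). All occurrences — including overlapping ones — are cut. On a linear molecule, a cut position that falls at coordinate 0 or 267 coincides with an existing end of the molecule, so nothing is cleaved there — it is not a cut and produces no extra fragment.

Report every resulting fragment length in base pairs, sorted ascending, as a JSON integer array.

[2,2,3,3,3,4,5,6,6,7,8,8,8,8,8,8,9,9,10,10,10,11,12,12,13,14,14,16,18,20]

Site scan:
  IvoVI ACTG/2: at [4, 20, 30, 42, 137, 149, 160, 188] ⇒ [6, 22, 32, 44, 139, 151, 162, 190]
  QalIII TTGAT/5: at [25, 132, 165, 219] ⇒ [30, 137, 170, 224]
  FykV CTATACAC/3: at [51, 65, 110, 120, 154, 209, 234] ⇒ [54, 68, 113, 123, 157, 212, 237]
  SqiIII AGGACC/1: at [93, 102, 141, 192, 200] ⇒ [94, 103, 142, 193, 201]
  ZebIV CTCC/0: at [58, 61, 86, 245, 259] ⇒ [58, 61, 86, 245, 259]

Pooled cuts: [6, 22, 30, 32, 44, 54, 58, 61, 68, 86, 94, 103, 113, 123, 137, 139, 142, 151, 157, 162, 170, 190, 193, 201, 212, 224, 237, 245, 259]

Fragment lengths:
  [0,6): 6 bp
  [6,22): 16 bp
  [22,30): 8 bp
  [30,32): 2 bp
  [32,44): 12 bp
  [44,54): 10 bp
  [54,58): 4 bp
  [58,61): 3 bp
  [61,68): 7 bp
  [68,86): 18 bp
  [86,94): 8 bp
  [94,103): 9 bp
  [103,113): 10 bp
  [113,123): 10 bp
  [123,137): 14 bp
  [137,139): 2 bp
  [139,142): 3 bp
  [142,151): 9 bp
  [151,157): 6 bp
  [157,162): 5 bp
  [162,170): 8 bp
  [170,190): 20 bp
  [190,193): 3 bp
  [193,201): 8 bp
  [201,212): 11 bp
  [212,224): 12 bp
  [224,237): 13 bp
  [237,245): 8 bp
  [245,259): 14 bp
  [259,267): 8 bp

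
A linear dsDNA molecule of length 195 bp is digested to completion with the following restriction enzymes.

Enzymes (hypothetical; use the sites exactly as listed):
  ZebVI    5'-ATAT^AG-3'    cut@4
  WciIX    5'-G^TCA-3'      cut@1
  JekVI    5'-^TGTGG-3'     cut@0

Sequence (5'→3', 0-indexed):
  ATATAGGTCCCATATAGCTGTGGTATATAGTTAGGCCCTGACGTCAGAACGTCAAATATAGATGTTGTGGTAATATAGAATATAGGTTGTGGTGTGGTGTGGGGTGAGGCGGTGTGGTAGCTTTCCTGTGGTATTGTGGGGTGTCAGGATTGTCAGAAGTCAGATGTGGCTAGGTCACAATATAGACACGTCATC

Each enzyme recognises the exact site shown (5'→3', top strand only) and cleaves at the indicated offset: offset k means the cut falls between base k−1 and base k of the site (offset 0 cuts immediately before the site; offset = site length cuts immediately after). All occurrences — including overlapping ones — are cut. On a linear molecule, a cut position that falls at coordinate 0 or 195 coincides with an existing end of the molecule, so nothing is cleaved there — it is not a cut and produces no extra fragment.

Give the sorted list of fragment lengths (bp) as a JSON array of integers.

[3,4,4,5,5,5,5,6,7,7,7,8,8,8,9,9,9,10,10,11,11,14,15,15]

Per-enzyme occurrences:
  ZebVI (ATATAG, off=4): starts [0, 11, 24, 55, 72, 79, 179] → cuts [4, 15, 28, 59, 76, 83, 183]
  WciIX (GTCA, off=1): starts [42, 50, 142, 151, 158, 173, 189] → cuts [43, 51, 143, 152, 159, 174, 190]
  JekVI (TGTGG, off=0): starts [18, 65, 87, 92, 97, 112, 126, 134, 164] → cuts [18, 65, 87, 92, 97, 112, 126, 134, 164]

Pooled cuts: [4, 15, 18, 28, 43, 51, 59, 65, 76, 83, 87, 92, 97, 112, 126, 134, 143, 152, 159, 164, 174, 183, 190]

Fragment lengths:
  [0,4): 4 bp
  [4,15): 11 bp
  [15,18): 3 bp
  [18,28): 10 bp
  [28,43): 15 bp
  [43,51): 8 bp
  [51,59): 8 bp
  [59,65): 6 bp
  [65,76): 11 bp
  [76,83): 7 bp
  [83,87): 4 bp
  [87,92): 5 bp
  [92,97): 5 bp
  [97,112): 15 bp
  [112,126): 14 bp
  [126,134): 8 bp
  [134,143): 9 bp
  [143,152): 9 bp
  [152,159): 7 bp
  [159,164): 5 bp
  [164,174): 10 bp
  [174,183): 9 bp
  [183,190): 7 bp
  [190,195): 5 bp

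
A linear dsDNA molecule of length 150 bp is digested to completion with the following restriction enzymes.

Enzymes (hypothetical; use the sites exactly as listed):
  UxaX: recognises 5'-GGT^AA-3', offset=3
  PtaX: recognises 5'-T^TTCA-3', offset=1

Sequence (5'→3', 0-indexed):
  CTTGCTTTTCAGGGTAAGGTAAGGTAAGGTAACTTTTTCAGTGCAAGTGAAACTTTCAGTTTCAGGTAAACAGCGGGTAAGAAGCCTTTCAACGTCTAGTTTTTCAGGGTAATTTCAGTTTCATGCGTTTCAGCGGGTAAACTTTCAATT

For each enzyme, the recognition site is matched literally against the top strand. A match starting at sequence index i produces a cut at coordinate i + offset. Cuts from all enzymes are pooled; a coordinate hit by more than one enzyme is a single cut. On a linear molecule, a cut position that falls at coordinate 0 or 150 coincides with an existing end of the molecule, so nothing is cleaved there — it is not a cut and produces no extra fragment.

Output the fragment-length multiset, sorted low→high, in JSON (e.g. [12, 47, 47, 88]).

[3,5,5,5,5,6,6,6,7,7,7,8,8,9,9,10,11,15,18]

Site scan:
  UxaX (GGTAA, off=3): starts [12, 17, 22, 27, 64, 75, 107, 135] → cuts [15, 20, 25, 30, 67, 78, 110, 138]
  PtaX (TTTCA, off=1): starts [6, 35, 53, 59, 86, 101, 112, 118, 127, 142] → cuts [7, 36, 54, 60, 87, 102, 113, 119, 128, 143]

All cut coordinates (distinct, sorted): [7, 15, 20, 25, 30, 36, 54, 60, 67, 78, 87, 102, 110, 113, 119, 128, 138, 143]

Fragments:
  [0,7): 7 bp
  [7,15): 8 bp
  [15,20): 5 bp
  [20,25): 5 bp
  [25,30): 5 bp
  [30,36): 6 bp
  [36,54): 18 bp
  [54,60): 6 bp
  [60,67): 7 bp
  [67,78): 11 bp
  [78,87): 9 bp
  [87,102): 15 bp
  [102,110): 8 bp
  [110,113): 3 bp
  [113,119): 6 bp
  [119,128): 9 bp
  [128,138): 10 bp
  [138,143): 5 bp
  [143,150): 7 bp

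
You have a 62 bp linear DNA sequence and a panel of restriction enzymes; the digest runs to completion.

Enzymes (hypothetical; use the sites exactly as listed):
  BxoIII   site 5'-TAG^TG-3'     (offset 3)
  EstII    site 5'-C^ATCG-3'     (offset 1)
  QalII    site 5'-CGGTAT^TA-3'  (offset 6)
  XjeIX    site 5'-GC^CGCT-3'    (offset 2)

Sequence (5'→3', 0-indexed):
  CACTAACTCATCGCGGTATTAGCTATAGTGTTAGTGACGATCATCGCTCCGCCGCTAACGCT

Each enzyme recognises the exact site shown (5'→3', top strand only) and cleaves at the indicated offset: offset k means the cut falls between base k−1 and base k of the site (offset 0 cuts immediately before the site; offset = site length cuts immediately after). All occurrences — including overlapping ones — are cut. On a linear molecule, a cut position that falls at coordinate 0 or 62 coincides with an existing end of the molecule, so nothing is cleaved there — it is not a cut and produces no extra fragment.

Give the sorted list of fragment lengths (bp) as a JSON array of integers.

[6,8,9,9,10,10,10]

Per-enzyme occurrences:
  BxoIII (TAGTG, off=3): starts [25, 31] → cuts [28, 34]
  EstII (CATCG, off=1): starts [8, 41] → cuts [9, 42]
  QalII (CGGTATTA, off=6): starts [13] → cuts [19]
  XjeIX (GCCGCT, off=2): starts [50] → cuts [52]

Pooled cuts: [9, 19, 28, 34, 42, 52]

Fragment lengths:
  [0,9): 9 bp
  [9,19): 10 bp
  [19,28): 9 bp
  [28,34): 6 bp
  [34,42): 8 bp
  [42,52): 10 bp
  [52,62): 10 bp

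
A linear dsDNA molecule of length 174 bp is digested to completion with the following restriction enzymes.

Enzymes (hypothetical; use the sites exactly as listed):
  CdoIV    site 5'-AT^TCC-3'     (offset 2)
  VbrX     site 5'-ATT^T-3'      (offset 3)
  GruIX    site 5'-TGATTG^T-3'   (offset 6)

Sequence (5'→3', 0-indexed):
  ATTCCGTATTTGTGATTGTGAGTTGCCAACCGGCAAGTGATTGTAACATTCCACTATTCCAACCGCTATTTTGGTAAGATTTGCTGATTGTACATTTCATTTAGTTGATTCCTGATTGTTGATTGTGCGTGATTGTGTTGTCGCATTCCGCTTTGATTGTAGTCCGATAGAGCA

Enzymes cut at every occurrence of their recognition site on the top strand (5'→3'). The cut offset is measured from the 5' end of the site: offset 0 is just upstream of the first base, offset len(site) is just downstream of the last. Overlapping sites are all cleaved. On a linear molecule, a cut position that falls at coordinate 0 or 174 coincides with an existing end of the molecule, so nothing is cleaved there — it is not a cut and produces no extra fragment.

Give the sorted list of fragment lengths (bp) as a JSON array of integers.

[2,5,6,6,7,8,8,8,8,9,9,10,11,11,13,13,15,25]

Site scan:
  CdoIV (ATTCC, off=2): starts [0, 47, 55, 107, 144] → cuts [2, 49, 57, 109, 146]
  VbrX (ATTT, off=3): starts [7, 67, 78, 93, 98] → cuts [10, 70, 81, 96, 101]
  GruIX (TGATTGT, off=6): starts [12, 37, 84, 112, 119, 129, 153] → cuts [18, 43, 90, 118, 125, 135, 159]

All cut coordinates (distinct, sorted): [2, 10, 18, 43, 49, 57, 70, 81, 90, 96, 101, 109, 118, 125, 135, 146, 159]

Fragment lengths:
  [0,2): 2 bp
  [2,10): 8 bp
  [10,18): 8 bp
  [18,43): 25 bp
  [43,49): 6 bp
  [49,57): 8 bp
  [57,70): 13 bp
  [70,81): 11 bp
  [81,90): 9 bp
  [90,96): 6 bp
  [96,101): 5 bp
  [101,109): 8 bp
  [109,118): 9 bp
  [118,125): 7 bp
  [125,135): 10 bp
  [135,146): 11 bp
  [146,159): 13 bp
  [159,174): 15 bp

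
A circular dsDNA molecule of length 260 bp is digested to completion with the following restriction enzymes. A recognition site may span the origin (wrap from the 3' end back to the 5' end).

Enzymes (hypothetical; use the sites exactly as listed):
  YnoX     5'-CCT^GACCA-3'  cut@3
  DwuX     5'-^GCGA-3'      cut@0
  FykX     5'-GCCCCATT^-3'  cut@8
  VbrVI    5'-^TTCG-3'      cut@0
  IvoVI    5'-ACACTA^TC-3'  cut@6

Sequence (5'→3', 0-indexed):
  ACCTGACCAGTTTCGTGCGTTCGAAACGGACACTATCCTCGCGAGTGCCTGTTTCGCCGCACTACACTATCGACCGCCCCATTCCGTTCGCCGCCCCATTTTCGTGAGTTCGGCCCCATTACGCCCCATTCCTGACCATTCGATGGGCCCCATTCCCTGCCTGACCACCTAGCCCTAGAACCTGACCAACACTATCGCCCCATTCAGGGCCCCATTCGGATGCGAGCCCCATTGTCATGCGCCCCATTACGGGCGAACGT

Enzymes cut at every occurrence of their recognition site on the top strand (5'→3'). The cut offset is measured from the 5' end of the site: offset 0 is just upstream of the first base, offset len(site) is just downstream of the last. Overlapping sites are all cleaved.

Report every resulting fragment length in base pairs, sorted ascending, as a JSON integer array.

[2,3,3,4,5,5,5,7,8,8,8,10,10,10,11,12,12,12,12,14,14,15,16,16,17,21]

Per-enzyme occurrences:
  YnoX CCTGACCA/3: at [1, 130, 159, 180] ⇒ [4, 133, 162, 183]
  DwuX GCGA/0: at [40, 221, 252] ⇒ [40, 221, 252]
  FykX GCCCCATT/8: at [75, 92, 112, 122, 146, 196, 208, 225, 240] ⇒ [83, 100, 120, 130, 154, 204, 216, 233, 248]
  VbrVI TTCG/0: at [11, 19, 52, 86, 100, 108, 138, 214] ⇒ [11, 19, 52, 86, 100, 108, 138, 214]
  IvoVI ACACTATC/6: at [29, 63, 188] ⇒ [35, 69, 194]

All cut coordinates (distinct, sorted): [4, 11, 19, 35, 40, 52, 69, 83, 86, 100, 108, 120, 130, 133, 138, 154, 162, 183, 194, 204, 214, 216, 221, 233, 248, 252]

Fragments:
  4→11: 7 bp
  11→19: 8 bp
  19→35: 16 bp
  35→40: 5 bp
  40→52: 12 bp
  52→69: 17 bp
  69→83: 14 bp
  83→86: 3 bp
  86→100: 14 bp
  100→108: 8 bp
  108→120: 12 bp
  120→130: 10 bp
  130→133: 3 bp
  133→138: 5 bp
  138→154: 16 bp
  154→162: 8 bp
  162→183: 21 bp
  183→194: 11 bp
  194→204: 10 bp
  204→214: 10 bp
  214→216: 2 bp
  216→221: 5 bp
  221→233: 12 bp
  233→248: 15 bp
  248→252: 4 bp
  252→4 (wrap): 260-252+4 = 12 bp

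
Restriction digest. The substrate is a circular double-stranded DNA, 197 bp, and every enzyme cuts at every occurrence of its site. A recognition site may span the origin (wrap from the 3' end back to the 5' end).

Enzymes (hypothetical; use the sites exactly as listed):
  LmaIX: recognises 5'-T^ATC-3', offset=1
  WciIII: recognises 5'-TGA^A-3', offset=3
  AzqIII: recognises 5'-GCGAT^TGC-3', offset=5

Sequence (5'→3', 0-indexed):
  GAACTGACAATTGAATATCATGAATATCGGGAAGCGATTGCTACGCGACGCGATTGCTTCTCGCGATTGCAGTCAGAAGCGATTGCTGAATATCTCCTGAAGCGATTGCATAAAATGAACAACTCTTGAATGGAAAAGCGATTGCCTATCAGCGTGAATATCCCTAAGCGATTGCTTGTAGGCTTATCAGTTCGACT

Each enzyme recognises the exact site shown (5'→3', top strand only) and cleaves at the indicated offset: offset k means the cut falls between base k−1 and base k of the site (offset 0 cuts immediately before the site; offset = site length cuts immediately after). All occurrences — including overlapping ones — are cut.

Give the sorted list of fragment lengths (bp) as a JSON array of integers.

[2,2,2,2,5,6,6,7,9,10,11,12,12,13,13,13,13,13,14,16,16]

Scan for sites:
  LmaIX (TATC, off=1): starts [15, 24, 90, 146, 158, 184] → cuts [16, 25, 91, 147, 159, 185]
  WciIII (TGAA, off=3): starts [11, 20, 86, 97, 115, 126, 154, 196] → cuts [2, 14, 23, 89, 100, 118, 129, 157]
  AzqIII (GCGATTGC, off=5): starts [33, 49, 62, 78, 101, 137, 167] → cuts [38, 54, 67, 83, 106, 142, 172]

Pooled cuts: [2, 14, 16, 23, 25, 38, 54, 67, 83, 89, 91, 100, 106, 118, 129, 142, 147, 157, 159, 172, 185]

Fragments:
  2→14: 12 bp
  14→16: 2 bp
  16→23: 7 bp
  23→25: 2 bp
  25→38: 13 bp
  38→54: 16 bp
  54→67: 13 bp
  67→83: 16 bp
  83→89: 6 bp
  89→91: 2 bp
  91→100: 9 bp
  100→106: 6 bp
  106→118: 12 bp
  118→129: 11 bp
  129→142: 13 bp
  142→147: 5 bp
  147→157: 10 bp
  157→159: 2 bp
  159→172: 13 bp
  172→185: 13 bp
  185→2 (wrap): 197-185+2 = 14 bp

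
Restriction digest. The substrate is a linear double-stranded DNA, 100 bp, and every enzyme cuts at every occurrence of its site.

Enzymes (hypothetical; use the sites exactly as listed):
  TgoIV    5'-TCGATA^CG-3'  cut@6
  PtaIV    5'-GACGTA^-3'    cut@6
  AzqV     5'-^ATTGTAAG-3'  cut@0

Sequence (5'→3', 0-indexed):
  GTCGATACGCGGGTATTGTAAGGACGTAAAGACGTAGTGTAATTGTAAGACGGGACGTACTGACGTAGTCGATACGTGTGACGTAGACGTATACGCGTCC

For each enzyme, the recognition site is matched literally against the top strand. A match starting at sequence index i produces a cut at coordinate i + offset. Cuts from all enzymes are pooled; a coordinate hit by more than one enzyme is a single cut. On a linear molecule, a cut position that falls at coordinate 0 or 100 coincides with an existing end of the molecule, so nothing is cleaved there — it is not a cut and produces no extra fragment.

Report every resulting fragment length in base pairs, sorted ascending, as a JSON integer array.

[5,6,7,7,7,8,8,9,11,14,18]

Site scan:
  TgoIV TCGATACG/6: at [1, 68] ⇒ [7, 74]
  PtaIV GACGTA/6: at [22, 30, 53, 61, 79, 85] ⇒ [28, 36, 59, 67, 85, 91]
  AzqV ATTGTAAG/0: at [14, 41] ⇒ [14, 41]

Pooled cuts: [7, 14, 28, 36, 41, 59, 67, 74, 85, 91]

Fragment lengths:
  [0,7): 7 bp
  [7,14): 7 bp
  [14,28): 14 bp
  [28,36): 8 bp
  [36,41): 5 bp
  [41,59): 18 bp
  [59,67): 8 bp
  [67,74): 7 bp
  [74,85): 11 bp
  [85,91): 6 bp
  [91,100): 9 bp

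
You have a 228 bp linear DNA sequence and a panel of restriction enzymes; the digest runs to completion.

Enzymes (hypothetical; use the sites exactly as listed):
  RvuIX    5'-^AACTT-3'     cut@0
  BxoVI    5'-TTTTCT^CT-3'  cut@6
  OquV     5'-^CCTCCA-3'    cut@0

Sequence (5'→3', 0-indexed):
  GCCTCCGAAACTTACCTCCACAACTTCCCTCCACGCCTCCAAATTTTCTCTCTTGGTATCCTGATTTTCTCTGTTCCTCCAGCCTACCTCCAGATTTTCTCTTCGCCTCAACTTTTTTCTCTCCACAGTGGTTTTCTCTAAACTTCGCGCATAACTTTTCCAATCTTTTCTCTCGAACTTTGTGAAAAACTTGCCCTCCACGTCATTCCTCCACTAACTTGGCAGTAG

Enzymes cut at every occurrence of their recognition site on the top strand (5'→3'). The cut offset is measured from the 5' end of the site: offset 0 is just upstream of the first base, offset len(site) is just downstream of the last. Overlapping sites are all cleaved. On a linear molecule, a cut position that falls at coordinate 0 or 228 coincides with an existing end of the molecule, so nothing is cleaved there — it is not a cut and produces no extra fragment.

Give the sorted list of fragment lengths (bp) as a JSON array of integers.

Per-enzyme occurrences:
  RvuIX (AACTT, off=0): starts [8, 21, 109, 140, 152, 175, 187, 215] → cuts [8, 21, 109, 140, 152, 175, 187, 215]
  BxoVI (TTTTCTCT, off=6): starts [43, 64, 94, 114, 131, 165] → cuts [49, 70, 100, 120, 137, 171]
  OquV (CCTCCA, off=0): starts [14, 27, 35, 75, 86, 194, 207] → cuts [14, 27, 35, 75, 86, 194, 207]

Pooled cuts: [8, 14, 21, 27, 35, 49, 70, 75, 86, 100, 109, 120, 137, 140, 152, 171, 175, 187, 194, 207, 215]

Fragment lengths:
  [0,8): 8 bp
  [8,14): 6 bp
  [14,21): 7 bp
  [21,27): 6 bp
  [27,35): 8 bp
  [35,49): 14 bp
  [49,70): 21 bp
  [70,75): 5 bp
  [75,86): 11 bp
  [86,100): 14 bp
  [100,109): 9 bp
  [109,120): 11 bp
  [120,137): 17 bp
  [137,140): 3 bp
  [140,152): 12 bp
  [152,171): 19 bp
  [171,175): 4 bp
  [175,187): 12 bp
  [187,194): 7 bp
  [194,207): 13 bp
  [207,215): 8 bp
  [215,228): 13 bp

[3,4,5,6,6,7,7,8,8,8,9,11,11,12,12,13,13,14,14,17,19,21]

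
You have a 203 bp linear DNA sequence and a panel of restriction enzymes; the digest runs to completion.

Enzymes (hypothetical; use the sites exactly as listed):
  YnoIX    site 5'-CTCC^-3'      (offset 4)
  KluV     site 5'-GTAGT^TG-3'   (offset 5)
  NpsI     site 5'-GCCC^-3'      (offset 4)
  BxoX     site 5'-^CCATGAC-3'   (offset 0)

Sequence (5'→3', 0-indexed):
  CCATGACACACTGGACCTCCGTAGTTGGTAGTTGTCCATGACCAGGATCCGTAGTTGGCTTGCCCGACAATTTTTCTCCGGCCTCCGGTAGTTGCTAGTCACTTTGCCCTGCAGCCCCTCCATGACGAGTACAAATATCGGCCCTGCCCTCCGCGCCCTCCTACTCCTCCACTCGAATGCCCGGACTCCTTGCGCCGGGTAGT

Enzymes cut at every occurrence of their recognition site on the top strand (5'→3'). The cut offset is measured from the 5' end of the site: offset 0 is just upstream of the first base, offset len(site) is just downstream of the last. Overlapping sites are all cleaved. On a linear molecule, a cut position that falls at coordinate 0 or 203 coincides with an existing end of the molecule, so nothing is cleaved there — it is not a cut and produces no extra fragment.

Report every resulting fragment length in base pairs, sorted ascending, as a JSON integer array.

Per-enzyme occurrences:
  YnoIX CTCC/4: at [16, 75, 82, 117, 148, 157, 163, 166, 185] ⇒ [20, 79, 86, 121, 152, 161, 167, 170, 189]
  KluV GTAGTTG/5: at [20, 27, 50, 87] ⇒ [25, 32, 55, 92]
  NpsI GCCC/4: at [61, 105, 113, 140, 145, 154, 178] ⇒ [65, 109, 117, 144, 149, 158, 182]
  BxoX CCATGAC/0: at [0, 35, 119] ⇒ [35, 119] (position 0 is a terminus of the linear molecule — no cut)

All cut coordinates (distinct, sorted): [20, 25, 32, 35, 55, 65, 79, 86, 92, 109, 117, 119, 121, 144, 149, 152, 158, 161, 167, 170, 182, 189]

Fragment lengths:
  [0,20): 20 bp
  [20,25): 5 bp
  [25,32): 7 bp
  [32,35): 3 bp
  [35,55): 20 bp
  [55,65): 10 bp
  [65,79): 14 bp
  [79,86): 7 bp
  [86,92): 6 bp
  [92,109): 17 bp
  [109,117): 8 bp
  [117,119): 2 bp
  [119,121): 2 bp
  [121,144): 23 bp
  [144,149): 5 bp
  [149,152): 3 bp
  [152,158): 6 bp
  [158,161): 3 bp
  [161,167): 6 bp
  [167,170): 3 bp
  [170,182): 12 bp
  [182,189): 7 bp
  [189,203): 14 bp

[2,2,3,3,3,3,5,5,6,6,6,7,7,7,8,10,12,14,14,17,20,20,23]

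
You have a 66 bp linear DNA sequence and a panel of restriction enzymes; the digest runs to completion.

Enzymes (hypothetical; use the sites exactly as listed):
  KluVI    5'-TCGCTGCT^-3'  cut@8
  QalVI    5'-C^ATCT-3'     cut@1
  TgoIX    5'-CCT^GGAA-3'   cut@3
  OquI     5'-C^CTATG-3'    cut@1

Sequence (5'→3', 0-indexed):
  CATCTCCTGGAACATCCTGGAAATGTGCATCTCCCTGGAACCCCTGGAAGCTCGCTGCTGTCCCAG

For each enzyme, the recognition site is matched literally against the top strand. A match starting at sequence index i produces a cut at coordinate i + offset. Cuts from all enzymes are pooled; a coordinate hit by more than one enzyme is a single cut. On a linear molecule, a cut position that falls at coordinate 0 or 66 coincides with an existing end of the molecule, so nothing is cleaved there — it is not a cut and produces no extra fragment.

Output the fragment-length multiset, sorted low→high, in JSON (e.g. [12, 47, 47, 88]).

[1,7,7,8,9,10,10,14]

Scan for sites:
  KluVI TCGCTGCT/8: at [51] ⇒ [59]
  QalVI CATCT/1: at [0, 27] ⇒ [1, 28]
  TgoIX CCTGGAA/3: at [5, 15, 33, 42] ⇒ [8, 18, 36, 45]
  OquI (CCTATG, off=1): no sites

All cut coordinates (distinct, sorted): [1, 8, 18, 28, 36, 45, 59]

Fragment lengths:
  [0,1): 1 bp
  [1,8): 7 bp
  [8,18): 10 bp
  [18,28): 10 bp
  [28,36): 8 bp
  [36,45): 9 bp
  [45,59): 14 bp
  [59,66): 7 bp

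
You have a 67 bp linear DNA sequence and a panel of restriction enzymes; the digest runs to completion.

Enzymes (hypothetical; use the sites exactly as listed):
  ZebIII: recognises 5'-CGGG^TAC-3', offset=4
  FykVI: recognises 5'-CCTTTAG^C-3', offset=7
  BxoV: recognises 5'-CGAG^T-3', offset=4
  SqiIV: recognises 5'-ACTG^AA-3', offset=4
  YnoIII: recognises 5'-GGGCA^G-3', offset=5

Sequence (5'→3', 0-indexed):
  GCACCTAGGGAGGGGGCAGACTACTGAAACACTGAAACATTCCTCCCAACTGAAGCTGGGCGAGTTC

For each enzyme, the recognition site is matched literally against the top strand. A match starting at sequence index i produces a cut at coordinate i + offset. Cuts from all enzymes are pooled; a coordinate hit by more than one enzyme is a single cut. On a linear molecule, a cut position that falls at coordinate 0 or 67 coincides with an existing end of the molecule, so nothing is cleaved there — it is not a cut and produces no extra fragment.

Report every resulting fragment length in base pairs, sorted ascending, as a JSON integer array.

[3,8,8,12,18,18]

Per-enzyme occurrences:
  ZebIII (CGGGTAC, off=4): no sites
  FykVI (CCTTTAGC, off=7): no sites
  BxoV (CGAGT, off=4): starts [60] → cuts [64]
  SqiIV (ACTGAA, off=4): starts [22, 30, 48] → cuts [26, 34, 52]
  YnoIII (GGGCAG, off=5): starts [13] → cuts [18]

All cut coordinates (distinct, sorted): [18, 26, 34, 52, 64]

Fragment lengths:
  [0,18): 18 bp
  [18,26): 8 bp
  [26,34): 8 bp
  [34,52): 18 bp
  [52,64): 12 bp
  [64,67): 3 bp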